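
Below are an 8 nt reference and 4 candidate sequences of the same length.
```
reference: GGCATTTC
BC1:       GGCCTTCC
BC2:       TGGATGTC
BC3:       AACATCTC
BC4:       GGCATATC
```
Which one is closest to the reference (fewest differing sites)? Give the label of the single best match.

Hamming distances to reference — BC1: 2; BC2: 3; BC3: 3; BC4: 1.
Smallest is BC4 with 1 mismatch.

BC4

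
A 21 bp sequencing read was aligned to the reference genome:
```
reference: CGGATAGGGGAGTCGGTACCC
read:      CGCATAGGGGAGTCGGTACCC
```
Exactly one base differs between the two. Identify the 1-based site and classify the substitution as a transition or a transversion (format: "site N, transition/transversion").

site 3, transversion

Site 3 changes G→C. G is a purine and C is a pyrimidine, so this is a transversion.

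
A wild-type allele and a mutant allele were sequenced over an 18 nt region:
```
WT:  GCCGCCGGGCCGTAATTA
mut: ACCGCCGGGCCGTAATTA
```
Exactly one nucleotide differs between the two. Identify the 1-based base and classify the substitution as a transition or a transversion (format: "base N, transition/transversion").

base 1, transition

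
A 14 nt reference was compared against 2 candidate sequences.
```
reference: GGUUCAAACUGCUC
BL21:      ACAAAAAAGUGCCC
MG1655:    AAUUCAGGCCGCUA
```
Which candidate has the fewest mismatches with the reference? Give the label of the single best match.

MG1655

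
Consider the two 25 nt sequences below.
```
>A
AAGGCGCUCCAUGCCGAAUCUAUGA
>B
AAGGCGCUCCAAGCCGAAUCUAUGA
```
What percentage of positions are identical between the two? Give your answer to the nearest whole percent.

96%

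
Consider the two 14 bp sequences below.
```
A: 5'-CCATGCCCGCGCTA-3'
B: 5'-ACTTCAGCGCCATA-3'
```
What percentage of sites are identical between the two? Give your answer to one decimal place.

50.0%

7 positions differ (1, 3, 5, 6, 7, 11, 12), so 7 of 14 match: 7/14 = 50%.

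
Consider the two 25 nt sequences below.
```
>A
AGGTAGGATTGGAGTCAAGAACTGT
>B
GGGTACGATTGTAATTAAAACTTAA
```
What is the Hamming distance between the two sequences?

10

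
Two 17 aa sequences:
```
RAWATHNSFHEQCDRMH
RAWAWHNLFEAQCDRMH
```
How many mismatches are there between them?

4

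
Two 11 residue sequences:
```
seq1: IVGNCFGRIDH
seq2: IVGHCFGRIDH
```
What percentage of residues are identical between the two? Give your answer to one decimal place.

90.9%

1 position differs (4), so 10 of 11 match: 10/11 = 90.91%.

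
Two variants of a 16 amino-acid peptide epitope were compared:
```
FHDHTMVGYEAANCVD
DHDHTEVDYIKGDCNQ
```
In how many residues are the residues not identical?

9

Comparing position by position, 9 residues differ: 1 (F/D), 6 (M/E), 8 (G/D), 10 (E/I), 11 (A/K), 12 (A/G), 13 (N/D), 15 (V/N), 16 (D/Q).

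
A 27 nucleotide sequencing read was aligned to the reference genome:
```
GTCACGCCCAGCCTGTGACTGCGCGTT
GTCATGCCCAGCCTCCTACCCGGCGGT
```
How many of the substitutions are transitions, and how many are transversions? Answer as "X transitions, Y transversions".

3 transitions, 5 transversions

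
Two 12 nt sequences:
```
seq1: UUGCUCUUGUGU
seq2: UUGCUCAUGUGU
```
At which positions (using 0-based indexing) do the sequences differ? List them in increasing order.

Differences at position 6 (U→A).

6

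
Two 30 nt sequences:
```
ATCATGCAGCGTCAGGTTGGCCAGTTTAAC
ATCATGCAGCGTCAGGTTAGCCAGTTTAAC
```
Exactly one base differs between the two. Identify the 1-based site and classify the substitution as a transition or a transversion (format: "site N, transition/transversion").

The sequences differ only at site 19: G→A (purine→purine), a transition.

site 19, transition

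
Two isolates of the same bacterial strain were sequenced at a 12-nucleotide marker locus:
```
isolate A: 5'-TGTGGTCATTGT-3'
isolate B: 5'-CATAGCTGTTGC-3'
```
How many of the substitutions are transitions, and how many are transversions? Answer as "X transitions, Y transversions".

7 transitions, 0 transversions

Transitions (purine↔purine or pyrimidine↔pyrimidine): 1 T→C, 2 G→A, 4 G→A, 6 T→C, 7 C→T, 8 A→G, 12 T→C.
Transversions (purine↔pyrimidine): none.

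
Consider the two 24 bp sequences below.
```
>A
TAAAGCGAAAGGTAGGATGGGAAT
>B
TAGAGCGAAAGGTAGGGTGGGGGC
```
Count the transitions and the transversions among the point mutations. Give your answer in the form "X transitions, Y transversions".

5 transitions, 0 transversions

Mismatches (1-based):
site 3: A→G (purine→purine, transition)
site 17: A→G (purine→purine, transition)
site 22: A→G (purine→purine, transition)
site 23: A→G (purine→purine, transition)
site 24: T→C (pyrimidine→pyrimidine, transition)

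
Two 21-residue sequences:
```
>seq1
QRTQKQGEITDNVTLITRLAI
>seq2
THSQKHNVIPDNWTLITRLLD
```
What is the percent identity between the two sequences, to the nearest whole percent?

52%

10 positions differ (1, 2, 3, 6, 7, 8, 10, 13, 20, 21), so 11 of 21 match: 11/21 = 52.38%.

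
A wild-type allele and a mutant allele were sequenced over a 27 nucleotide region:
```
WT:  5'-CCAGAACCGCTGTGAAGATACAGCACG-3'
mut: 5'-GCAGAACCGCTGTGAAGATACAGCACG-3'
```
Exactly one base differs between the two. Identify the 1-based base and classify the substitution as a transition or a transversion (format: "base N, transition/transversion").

base 1, transversion

Base 1 changes C→G. C is a pyrimidine and G is a purine, so this is a transversion.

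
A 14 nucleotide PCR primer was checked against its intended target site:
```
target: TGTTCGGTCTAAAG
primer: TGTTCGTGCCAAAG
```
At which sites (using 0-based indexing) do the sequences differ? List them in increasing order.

Differences at site 6 (G→T), site 7 (T→G), site 9 (T→C).

6, 7, 9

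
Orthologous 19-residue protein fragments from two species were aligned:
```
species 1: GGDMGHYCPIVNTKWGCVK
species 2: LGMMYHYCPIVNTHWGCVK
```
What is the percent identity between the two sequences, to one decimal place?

78.9%

Mismatches at positions 1, 3, 5, 14 (1-based): 4 of 19.
Identical positions: 15/19 = 78.95% → 78.9%.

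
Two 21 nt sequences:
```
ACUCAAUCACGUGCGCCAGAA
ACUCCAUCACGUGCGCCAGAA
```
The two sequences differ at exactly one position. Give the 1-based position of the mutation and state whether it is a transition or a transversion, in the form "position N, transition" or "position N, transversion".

position 5, transversion

Position 5 changes A→C. A is a purine and C is a pyrimidine, so this is a transversion.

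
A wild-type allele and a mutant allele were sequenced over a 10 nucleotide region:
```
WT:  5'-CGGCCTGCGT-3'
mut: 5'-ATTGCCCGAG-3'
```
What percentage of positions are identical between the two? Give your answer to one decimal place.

10.0%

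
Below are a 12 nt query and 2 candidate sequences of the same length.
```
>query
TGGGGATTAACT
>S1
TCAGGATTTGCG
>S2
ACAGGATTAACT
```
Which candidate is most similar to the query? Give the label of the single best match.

Hamming distances to query — S1: 5; S2: 3.
Smallest is S2 with 3 mismatches.

S2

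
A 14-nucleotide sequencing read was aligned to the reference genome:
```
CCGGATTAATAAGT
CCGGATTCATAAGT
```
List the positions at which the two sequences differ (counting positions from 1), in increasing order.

Differences at position 8 (A→C).

8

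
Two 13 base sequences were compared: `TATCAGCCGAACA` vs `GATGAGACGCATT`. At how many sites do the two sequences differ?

Mismatches (1-based): site 1: T→G; site 4: C→G; site 7: C→A; site 10: A→C; site 12: C→T; site 13: A→T.

6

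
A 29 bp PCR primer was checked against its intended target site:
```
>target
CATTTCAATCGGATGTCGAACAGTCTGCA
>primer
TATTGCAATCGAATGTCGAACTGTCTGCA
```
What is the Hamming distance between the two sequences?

Comparing position by position, 4 positions differ: 1 (C/T), 5 (T/G), 12 (G/A), 22 (A/T).

4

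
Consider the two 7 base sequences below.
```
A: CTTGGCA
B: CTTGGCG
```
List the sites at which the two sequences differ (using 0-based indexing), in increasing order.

6

Scanning 0-based: 6: A/G.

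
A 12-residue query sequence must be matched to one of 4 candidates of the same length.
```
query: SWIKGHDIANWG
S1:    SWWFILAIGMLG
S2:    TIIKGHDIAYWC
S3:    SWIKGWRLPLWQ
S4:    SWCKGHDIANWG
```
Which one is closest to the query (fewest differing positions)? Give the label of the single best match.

S1 differs at 8 positions; S2 differs at 4 positions; S3 differs at 6 positions; S4 differs at 1 position. The closest is S4.

S4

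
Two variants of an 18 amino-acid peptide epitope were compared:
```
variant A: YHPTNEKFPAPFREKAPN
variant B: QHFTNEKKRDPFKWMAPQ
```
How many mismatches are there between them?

9

The sequences differ at positions 1, 3, 8, 9, 10, 13, 14, 15, 18 (1-based) — 9 in total.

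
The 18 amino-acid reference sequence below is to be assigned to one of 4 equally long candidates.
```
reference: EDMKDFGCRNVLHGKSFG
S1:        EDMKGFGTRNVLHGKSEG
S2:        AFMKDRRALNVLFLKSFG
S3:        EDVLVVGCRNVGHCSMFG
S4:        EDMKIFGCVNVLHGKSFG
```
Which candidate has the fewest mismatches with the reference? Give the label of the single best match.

S4

S1 differs at 3 positions; S2 differs at 8 positions; S3 differs at 8 positions; S4 differs at 2 positions. The closest is S4.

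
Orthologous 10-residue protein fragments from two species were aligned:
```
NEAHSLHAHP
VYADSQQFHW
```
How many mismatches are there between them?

The sequences differ at residues 1, 2, 4, 6, 7, 8, 10 (1-based) — 7 in total.

7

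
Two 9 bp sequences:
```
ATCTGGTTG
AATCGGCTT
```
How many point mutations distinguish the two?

5

The sequences differ at positions 2, 3, 4, 7, 9 (1-based) — 5 in total.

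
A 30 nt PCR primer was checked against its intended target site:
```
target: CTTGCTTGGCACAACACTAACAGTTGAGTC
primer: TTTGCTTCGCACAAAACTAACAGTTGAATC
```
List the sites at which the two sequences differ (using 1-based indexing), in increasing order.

Differences at site 1 (C→T), site 8 (G→C), site 15 (C→A), site 28 (G→A).

1, 8, 15, 28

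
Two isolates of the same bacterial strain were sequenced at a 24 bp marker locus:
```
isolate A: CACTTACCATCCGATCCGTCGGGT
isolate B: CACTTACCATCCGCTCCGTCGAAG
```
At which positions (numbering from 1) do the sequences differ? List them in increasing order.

14, 22, 23, 24

Scanning 1-based: 14: A/C; 22: G/A; 23: G/A; 24: T/G.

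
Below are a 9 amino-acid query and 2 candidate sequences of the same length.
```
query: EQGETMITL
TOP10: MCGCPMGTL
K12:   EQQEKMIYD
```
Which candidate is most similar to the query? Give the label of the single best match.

Hamming distances to query — TOP10: 5; K12: 4.
Smallest is K12 with 4 mismatches.

K12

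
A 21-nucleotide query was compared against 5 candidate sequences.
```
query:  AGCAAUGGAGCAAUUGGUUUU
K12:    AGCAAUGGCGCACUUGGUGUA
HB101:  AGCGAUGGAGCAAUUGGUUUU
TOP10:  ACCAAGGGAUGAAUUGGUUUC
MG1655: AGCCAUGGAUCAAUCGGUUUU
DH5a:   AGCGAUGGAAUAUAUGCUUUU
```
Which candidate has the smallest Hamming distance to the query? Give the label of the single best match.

HB101

Hamming distances to query — K12: 4; HB101: 1; TOP10: 5; MG1655: 3; DH5a: 6.
Smallest is HB101 with 1 mismatch.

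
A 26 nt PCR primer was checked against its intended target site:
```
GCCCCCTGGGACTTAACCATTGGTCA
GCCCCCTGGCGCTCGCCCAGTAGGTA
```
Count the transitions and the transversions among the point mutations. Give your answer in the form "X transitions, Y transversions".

Mismatches (1-based):
base 10: G→C (purine→pyrimidine, transversion)
base 11: A→G (purine→purine, transition)
base 14: T→C (pyrimidine→pyrimidine, transition)
base 15: A→G (purine→purine, transition)
base 16: A→C (purine→pyrimidine, transversion)
base 20: T→G (pyrimidine→purine, transversion)
base 22: G→A (purine→purine, transition)
base 24: T→G (pyrimidine→purine, transversion)
base 25: C→T (pyrimidine→pyrimidine, transition)

5 transitions, 4 transversions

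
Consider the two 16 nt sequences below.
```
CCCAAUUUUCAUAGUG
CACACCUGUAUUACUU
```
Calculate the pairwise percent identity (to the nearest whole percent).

8 positions differ (2, 5, 6, 8, 10, 11, 14, 16), so 8 of 16 match: 8/16 = 50%.

50%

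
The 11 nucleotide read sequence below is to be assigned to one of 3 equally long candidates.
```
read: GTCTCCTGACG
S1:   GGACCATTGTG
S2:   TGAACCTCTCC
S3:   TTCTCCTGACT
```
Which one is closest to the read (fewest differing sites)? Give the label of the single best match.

S3

S1 differs at 7 sites; S2 differs at 7 sites; S3 differs at 2 sites. The closest is S3.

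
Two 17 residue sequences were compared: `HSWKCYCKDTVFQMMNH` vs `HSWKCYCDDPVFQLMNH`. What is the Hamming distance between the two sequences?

3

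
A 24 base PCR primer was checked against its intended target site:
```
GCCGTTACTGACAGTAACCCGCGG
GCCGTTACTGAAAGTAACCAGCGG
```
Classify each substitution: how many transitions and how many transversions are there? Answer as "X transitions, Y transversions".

0 transitions, 2 transversions

Mismatches (1-based):
site 12: C→A (pyrimidine→purine, transversion)
site 20: C→A (pyrimidine→purine, transversion)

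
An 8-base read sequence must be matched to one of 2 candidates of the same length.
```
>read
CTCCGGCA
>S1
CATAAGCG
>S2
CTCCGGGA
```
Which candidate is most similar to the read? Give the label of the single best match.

S2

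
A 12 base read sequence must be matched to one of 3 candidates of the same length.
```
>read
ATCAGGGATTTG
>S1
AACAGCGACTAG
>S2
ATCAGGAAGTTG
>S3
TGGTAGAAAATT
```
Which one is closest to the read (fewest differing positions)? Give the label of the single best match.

S1 differs at 4 positions; S2 differs at 2 positions; S3 differs at 9 positions. The closest is S2.

S2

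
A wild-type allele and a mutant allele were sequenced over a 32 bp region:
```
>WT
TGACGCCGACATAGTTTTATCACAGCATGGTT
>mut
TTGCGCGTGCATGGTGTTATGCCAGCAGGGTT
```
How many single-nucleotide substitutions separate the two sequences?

10

Comparing position by position, 10 positions differ: 2 (G/T), 3 (A/G), 7 (C/G), 8 (G/T), 9 (A/G), 13 (A/G), 16 (T/G), 21 (C/G), 22 (A/C), 28 (T/G).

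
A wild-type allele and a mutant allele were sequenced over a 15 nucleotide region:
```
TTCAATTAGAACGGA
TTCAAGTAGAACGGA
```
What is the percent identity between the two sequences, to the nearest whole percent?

93%

Mismatch at position 6 (1-based): 1 of 15.
Identical positions: 14/15 = 93.33% → 93%.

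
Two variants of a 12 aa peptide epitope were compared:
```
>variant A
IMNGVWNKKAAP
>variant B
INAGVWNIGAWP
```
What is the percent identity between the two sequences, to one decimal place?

58.3%

Mismatches at positions 2, 3, 8, 9, 11 (1-based): 5 of 12.
Identical positions: 7/12 = 58.33% → 58.3%.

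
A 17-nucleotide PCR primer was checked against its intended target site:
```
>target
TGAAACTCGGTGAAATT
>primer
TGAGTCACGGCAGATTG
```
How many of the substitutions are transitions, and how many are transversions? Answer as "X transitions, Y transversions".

4 transitions, 4 transversions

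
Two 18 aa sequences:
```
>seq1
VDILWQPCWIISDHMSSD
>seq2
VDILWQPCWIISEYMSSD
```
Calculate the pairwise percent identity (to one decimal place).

88.9%

Mismatches at positions 13, 14 (1-based): 2 of 18.
Identical positions: 16/18 = 88.89% → 88.9%.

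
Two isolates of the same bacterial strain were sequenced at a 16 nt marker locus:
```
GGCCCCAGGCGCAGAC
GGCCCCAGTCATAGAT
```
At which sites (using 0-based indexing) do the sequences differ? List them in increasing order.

8, 10, 11, 15

Scanning 0-based: 8: G/T; 10: G/A; 11: C/T; 15: C/T.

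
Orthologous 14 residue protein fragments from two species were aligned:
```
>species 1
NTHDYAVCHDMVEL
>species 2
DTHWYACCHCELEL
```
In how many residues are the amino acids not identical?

6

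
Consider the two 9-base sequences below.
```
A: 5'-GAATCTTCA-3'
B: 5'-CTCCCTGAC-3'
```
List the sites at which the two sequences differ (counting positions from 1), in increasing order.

Scanning 1-based: 1: G/C; 2: A/T; 3: A/C; 4: T/C; 7: T/G; 8: C/A; 9: A/C.

1, 2, 3, 4, 7, 8, 9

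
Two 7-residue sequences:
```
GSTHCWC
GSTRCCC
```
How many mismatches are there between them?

Comparing position by position, 2 residues differ: 4 (H/R), 6 (W/C).

2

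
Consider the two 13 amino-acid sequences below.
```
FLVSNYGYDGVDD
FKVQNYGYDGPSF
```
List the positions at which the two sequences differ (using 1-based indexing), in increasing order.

Scanning 1-based: 2: L/K; 4: S/Q; 11: V/P; 12: D/S; 13: D/F.

2, 4, 11, 12, 13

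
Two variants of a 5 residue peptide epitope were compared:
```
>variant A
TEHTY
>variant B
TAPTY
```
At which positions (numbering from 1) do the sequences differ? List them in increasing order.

2, 3

Scanning 1-based: 2: E/A; 3: H/P.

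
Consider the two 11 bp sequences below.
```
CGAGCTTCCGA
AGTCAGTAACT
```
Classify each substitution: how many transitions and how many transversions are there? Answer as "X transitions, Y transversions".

0 transitions, 9 transversions

Mismatches (1-based):
base 1: C→A (pyrimidine→purine, transversion)
base 3: A→T (purine→pyrimidine, transversion)
base 4: G→C (purine→pyrimidine, transversion)
base 5: C→A (pyrimidine→purine, transversion)
base 6: T→G (pyrimidine→purine, transversion)
base 8: C→A (pyrimidine→purine, transversion)
base 9: C→A (pyrimidine→purine, transversion)
base 10: G→C (purine→pyrimidine, transversion)
base 11: A→T (purine→pyrimidine, transversion)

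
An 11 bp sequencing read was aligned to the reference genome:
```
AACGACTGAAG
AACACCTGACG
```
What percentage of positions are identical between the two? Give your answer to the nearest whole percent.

73%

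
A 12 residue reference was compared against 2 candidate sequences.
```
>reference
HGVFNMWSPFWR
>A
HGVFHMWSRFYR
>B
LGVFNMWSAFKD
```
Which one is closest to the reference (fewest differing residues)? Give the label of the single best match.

A differs at 3 residues; B differs at 4 residues. The closest is A.

A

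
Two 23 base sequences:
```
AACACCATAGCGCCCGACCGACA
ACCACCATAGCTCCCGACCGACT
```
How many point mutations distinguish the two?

Mismatches (1-based): base 2: A→C; base 12: G→T; base 23: A→T.

3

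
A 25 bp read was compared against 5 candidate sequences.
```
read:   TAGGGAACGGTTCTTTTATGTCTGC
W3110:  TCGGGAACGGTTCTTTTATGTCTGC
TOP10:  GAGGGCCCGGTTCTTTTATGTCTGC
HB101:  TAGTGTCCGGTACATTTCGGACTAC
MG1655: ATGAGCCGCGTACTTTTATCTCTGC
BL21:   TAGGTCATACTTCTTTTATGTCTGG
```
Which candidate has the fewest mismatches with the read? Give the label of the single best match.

Hamming distances to read — W3110: 1; TOP10: 3; HB101: 9; MG1655: 9; BL21: 6.
Smallest is W3110 with 1 mismatch.

W3110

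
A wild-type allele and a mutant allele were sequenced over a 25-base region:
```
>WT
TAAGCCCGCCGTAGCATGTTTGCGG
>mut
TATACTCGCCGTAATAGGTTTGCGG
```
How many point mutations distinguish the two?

The sequences differ at sites 3, 4, 6, 14, 15, 17 (1-based) — 6 in total.

6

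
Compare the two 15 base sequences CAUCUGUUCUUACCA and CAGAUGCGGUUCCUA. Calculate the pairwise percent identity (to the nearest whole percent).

53%

Mismatches at positions 3, 4, 7, 8, 9, 12, 14 (1-based): 7 of 15.
Identical positions: 8/15 = 53.33% → 53%.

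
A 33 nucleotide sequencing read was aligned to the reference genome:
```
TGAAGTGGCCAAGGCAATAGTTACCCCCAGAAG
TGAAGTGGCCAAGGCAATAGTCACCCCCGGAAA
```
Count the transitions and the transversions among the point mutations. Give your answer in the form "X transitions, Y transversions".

3 transitions, 0 transversions

Transitions (purine↔purine or pyrimidine↔pyrimidine): 22 T→C, 29 A→G, 33 G→A.
Transversions (purine↔pyrimidine): none.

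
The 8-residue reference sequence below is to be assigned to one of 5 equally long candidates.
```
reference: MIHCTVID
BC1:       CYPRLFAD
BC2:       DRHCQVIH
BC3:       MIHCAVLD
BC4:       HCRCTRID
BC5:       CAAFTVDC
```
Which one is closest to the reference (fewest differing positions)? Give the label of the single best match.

BC1 differs at 7 positions; BC2 differs at 4 positions; BC3 differs at 2 positions; BC4 differs at 4 positions; BC5 differs at 6 positions. The closest is BC3.

BC3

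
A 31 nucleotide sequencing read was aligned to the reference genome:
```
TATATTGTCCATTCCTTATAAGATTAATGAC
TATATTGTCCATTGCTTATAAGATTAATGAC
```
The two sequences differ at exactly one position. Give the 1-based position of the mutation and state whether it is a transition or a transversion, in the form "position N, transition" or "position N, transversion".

position 14, transversion

The sequences differ only at position 14: C→G (pyrimidine→purine), a transversion.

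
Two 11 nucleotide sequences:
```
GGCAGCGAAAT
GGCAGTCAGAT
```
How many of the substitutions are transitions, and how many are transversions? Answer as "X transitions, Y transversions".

Transitions (purine↔purine or pyrimidine↔pyrimidine): 6 C→T, 9 A→G.
Transversions (purine↔pyrimidine): 7 G→C.

2 transitions, 1 transversion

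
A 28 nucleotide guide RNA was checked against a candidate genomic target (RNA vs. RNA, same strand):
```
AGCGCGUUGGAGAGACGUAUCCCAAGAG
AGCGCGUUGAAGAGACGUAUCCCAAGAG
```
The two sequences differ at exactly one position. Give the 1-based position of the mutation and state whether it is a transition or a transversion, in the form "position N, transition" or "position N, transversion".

position 10, transition

The sequences differ only at position 10: G→A (purine→purine), a transition.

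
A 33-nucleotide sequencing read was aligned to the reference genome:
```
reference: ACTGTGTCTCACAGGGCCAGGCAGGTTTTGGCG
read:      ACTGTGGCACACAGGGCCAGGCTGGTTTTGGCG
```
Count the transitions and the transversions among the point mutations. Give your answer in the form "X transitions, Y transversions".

Mismatches (1-based):
base 7: T→G (pyrimidine→purine, transversion)
base 9: T→A (pyrimidine→purine, transversion)
base 23: A→T (purine→pyrimidine, transversion)

0 transitions, 3 transversions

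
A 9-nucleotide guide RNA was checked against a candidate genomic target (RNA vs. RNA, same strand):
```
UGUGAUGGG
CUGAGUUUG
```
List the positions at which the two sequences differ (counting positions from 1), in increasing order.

1, 2, 3, 4, 5, 7, 8

Scanning 1-based: 1: U/C; 2: G/U; 3: U/G; 4: G/A; 5: A/G; 7: G/U; 8: G/U.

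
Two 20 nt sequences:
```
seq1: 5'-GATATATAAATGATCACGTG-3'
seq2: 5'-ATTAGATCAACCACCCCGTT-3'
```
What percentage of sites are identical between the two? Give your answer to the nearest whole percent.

55%

Mismatches at positions 1, 2, 5, 8, 11, 12, 14, 16, 20 (1-based): 9 of 20.
Identical positions: 11/20 = 55% → 55%.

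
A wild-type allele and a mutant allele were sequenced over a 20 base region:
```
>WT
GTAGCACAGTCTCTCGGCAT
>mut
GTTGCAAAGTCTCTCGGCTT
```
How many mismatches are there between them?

Mismatches (1-based): base 3: A→T; base 7: C→A; base 19: A→T.

3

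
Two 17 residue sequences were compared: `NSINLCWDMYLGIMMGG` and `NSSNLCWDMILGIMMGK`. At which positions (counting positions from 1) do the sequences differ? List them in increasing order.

3, 10, 17

Differences at position 3 (I→S), position 10 (Y→I), position 17 (G→K).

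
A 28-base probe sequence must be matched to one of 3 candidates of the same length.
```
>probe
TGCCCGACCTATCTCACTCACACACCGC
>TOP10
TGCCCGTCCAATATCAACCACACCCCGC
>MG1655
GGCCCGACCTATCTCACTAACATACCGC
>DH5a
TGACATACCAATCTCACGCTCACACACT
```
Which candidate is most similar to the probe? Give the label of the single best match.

MG1655

TOP10 differs at 6 sites; MG1655 differs at 3 sites; DH5a differs at 9 sites. The closest is MG1655.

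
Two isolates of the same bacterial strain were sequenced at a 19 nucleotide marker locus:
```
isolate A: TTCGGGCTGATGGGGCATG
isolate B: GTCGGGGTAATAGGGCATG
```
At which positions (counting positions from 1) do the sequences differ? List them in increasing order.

Scanning 1-based: 1: T/G; 7: C/G; 9: G/A; 12: G/A.

1, 7, 9, 12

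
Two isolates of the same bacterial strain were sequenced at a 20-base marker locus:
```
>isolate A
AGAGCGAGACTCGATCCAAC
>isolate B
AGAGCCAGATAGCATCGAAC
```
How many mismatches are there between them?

6

The sequences differ at sites 6, 10, 11, 12, 13, 17 (1-based) — 6 in total.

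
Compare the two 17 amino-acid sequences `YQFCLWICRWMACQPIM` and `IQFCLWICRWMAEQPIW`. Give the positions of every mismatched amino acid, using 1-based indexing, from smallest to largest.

1, 13, 17

Scanning 1-based: 1: Y/I; 13: C/E; 17: M/W.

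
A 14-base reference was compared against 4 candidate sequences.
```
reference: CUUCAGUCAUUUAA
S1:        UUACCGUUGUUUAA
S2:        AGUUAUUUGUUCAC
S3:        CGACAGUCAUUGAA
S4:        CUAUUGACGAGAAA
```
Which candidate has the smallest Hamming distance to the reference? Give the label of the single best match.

S3

Hamming distances to reference — S1: 5; S2: 8; S3: 3; S4: 8.
Smallest is S3 with 3 mismatches.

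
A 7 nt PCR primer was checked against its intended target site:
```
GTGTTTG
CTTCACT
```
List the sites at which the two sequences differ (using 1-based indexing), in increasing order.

Scanning 1-based: 1: G/C; 3: G/T; 4: T/C; 5: T/A; 6: T/C; 7: G/T.

1, 3, 4, 5, 6, 7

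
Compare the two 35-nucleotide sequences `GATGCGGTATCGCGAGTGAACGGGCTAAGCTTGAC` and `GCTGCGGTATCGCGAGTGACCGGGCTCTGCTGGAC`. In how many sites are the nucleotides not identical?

5

The sequences differ at sites 2, 20, 27, 28, 32 (1-based) — 5 in total.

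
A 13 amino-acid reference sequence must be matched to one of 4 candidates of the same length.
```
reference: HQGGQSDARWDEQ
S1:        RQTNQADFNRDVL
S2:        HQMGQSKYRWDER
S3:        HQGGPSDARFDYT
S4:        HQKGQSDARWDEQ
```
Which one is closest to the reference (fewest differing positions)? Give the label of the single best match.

Hamming distances to reference — S1: 9; S2: 4; S3: 4; S4: 1.
Smallest is S4 with 1 mismatch.

S4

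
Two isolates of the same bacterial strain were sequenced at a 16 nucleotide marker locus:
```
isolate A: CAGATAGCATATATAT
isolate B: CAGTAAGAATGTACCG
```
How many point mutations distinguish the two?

7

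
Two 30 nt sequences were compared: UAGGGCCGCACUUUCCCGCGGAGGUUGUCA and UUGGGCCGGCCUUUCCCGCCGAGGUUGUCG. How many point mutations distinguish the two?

Comparing position by position, 5 bases differ: 2 (A/U), 9 (C/G), 10 (A/C), 20 (G/C), 30 (A/G).

5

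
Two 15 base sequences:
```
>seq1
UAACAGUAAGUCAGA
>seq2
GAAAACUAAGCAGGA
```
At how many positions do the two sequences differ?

6

Comparing position by position, 6 positions differ: 1 (U/G), 4 (C/A), 6 (G/C), 11 (U/C), 12 (C/A), 13 (A/G).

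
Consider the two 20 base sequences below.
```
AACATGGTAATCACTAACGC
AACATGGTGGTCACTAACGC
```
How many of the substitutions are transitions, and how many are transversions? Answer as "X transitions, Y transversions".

2 transitions, 0 transversions

Transitions (purine↔purine or pyrimidine↔pyrimidine): 9 A→G, 10 A→G.
Transversions (purine↔pyrimidine): none.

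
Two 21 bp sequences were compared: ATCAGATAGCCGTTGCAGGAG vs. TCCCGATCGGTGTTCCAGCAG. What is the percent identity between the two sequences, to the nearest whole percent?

62%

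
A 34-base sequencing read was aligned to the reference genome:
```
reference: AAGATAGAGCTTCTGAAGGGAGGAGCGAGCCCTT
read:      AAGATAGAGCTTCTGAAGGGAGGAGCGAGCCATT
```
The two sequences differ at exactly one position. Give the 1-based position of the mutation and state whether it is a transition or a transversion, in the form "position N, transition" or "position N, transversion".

The sequences differ only at position 32: C→A (pyrimidine→purine), a transversion.

position 32, transversion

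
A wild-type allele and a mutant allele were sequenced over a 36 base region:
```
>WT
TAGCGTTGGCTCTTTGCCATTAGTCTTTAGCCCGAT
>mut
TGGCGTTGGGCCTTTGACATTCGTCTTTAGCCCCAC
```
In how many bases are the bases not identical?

Comparing position by position, 7 bases differ: 2 (A/G), 10 (C/G), 11 (T/C), 17 (C/A), 22 (A/C), 34 (G/C), 36 (T/C).

7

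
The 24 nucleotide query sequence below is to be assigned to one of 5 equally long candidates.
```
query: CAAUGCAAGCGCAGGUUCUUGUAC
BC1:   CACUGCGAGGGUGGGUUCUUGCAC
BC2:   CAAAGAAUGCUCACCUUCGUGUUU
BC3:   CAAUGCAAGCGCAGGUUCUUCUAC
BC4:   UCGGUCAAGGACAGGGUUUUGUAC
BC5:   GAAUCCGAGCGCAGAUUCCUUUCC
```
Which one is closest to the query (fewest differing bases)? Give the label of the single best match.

BC3

BC1 differs at 6 bases; BC2 differs at 9 bases; BC3 differs at 1 base; BC4 differs at 9 bases; BC5 differs at 7 bases. The closest is BC3.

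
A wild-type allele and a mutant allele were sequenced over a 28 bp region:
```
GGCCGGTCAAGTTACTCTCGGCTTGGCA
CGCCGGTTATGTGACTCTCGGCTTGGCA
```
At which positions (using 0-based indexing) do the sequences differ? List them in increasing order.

0, 7, 9, 12

Differences at position 0 (G→C), position 7 (C→T), position 9 (A→T), position 12 (T→G).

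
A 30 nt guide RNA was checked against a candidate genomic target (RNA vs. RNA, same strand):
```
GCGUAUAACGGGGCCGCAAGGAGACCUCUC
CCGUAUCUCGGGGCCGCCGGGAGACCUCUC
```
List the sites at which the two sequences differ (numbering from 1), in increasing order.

1, 7, 8, 18, 19

Differences at site 1 (G→C), site 7 (A→C), site 8 (A→U), site 18 (A→C), site 19 (A→G).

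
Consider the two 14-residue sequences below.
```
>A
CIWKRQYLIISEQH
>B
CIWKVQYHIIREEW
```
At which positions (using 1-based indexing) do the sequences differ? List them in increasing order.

5, 8, 11, 13, 14

Scanning 1-based: 5: R/V; 8: L/H; 11: S/R; 13: Q/E; 14: H/W.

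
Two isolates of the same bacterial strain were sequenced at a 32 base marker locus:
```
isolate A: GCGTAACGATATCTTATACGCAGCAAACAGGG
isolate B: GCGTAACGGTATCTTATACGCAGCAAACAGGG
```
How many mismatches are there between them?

Mismatches (1-based): position 9: A→G.

1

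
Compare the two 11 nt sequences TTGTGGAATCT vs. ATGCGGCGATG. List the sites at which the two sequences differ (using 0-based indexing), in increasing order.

0, 3, 6, 7, 8, 9, 10

Differences at site 0 (T→A), site 3 (T→C), site 6 (A→C), site 7 (A→G), site 8 (T→A), site 9 (C→T), site 10 (T→G).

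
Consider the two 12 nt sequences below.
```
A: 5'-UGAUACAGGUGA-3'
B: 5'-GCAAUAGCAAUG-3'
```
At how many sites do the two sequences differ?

11

Comparing position by position, 11 sites differ: 1 (U/G), 2 (G/C), 4 (U/A), 5 (A/U), 6 (C/A), 7 (A/G), 8 (G/C), 9 (G/A), 10 (U/A), 11 (G/U), 12 (A/G).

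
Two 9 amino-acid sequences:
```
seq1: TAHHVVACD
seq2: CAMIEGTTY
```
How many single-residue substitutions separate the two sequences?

Comparing position by position, 8 positions differ: 1 (T/C), 3 (H/M), 4 (H/I), 5 (V/E), 6 (V/G), 7 (A/T), 8 (C/T), 9 (D/Y).

8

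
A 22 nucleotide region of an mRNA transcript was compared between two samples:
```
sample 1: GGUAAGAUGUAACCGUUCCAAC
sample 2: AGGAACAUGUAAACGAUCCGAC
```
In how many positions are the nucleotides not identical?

6

Mismatches (1-based): position 1: G→A; position 3: U→G; position 6: G→C; position 13: C→A; position 16: U→A; position 20: A→G.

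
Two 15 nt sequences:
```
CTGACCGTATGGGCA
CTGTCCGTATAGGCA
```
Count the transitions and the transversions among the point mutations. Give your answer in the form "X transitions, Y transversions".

1 transition, 1 transversion

Transitions (purine↔purine or pyrimidine↔pyrimidine): 11 G→A.
Transversions (purine↔pyrimidine): 4 A→T.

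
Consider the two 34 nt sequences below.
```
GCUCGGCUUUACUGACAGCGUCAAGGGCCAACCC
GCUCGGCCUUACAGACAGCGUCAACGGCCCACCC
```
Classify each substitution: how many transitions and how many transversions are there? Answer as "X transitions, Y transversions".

1 transition, 3 transversions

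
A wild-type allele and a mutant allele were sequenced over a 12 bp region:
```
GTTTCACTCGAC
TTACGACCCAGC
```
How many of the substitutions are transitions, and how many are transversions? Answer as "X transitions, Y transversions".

Transitions (purine↔purine or pyrimidine↔pyrimidine): 4 T→C, 8 T→C, 10 G→A, 11 A→G.
Transversions (purine↔pyrimidine): 1 G→T, 3 T→A, 5 C→G.

4 transitions, 3 transversions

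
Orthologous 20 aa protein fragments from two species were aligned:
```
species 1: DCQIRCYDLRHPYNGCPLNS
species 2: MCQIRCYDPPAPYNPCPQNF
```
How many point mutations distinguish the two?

7

Comparing position by position, 7 residues differ: 1 (D/M), 9 (L/P), 10 (R/P), 11 (H/A), 15 (G/P), 18 (L/Q), 20 (S/F).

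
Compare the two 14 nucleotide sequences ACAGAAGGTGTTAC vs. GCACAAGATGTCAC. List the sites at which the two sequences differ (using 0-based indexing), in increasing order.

Differences at site 0 (A→G), site 3 (G→C), site 7 (G→A), site 11 (T→C).

0, 3, 7, 11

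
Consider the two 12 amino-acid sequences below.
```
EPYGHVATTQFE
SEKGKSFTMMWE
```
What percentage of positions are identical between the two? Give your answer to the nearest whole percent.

25%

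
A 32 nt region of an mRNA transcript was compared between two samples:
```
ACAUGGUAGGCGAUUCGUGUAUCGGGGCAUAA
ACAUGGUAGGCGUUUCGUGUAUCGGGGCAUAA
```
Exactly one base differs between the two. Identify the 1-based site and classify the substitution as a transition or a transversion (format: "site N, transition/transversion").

site 13, transversion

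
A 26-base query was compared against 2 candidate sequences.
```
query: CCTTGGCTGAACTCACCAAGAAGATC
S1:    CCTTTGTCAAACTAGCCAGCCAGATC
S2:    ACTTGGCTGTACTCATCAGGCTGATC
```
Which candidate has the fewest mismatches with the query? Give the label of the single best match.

Hamming distances to query — S1: 9; S2: 6.
Smallest is S2 with 6 mismatches.

S2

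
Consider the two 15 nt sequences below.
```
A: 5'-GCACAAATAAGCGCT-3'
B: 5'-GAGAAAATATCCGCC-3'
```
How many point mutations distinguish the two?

6

Mismatches (1-based): position 2: C→A; position 3: A→G; position 4: C→A; position 10: A→T; position 11: G→C; position 15: T→C.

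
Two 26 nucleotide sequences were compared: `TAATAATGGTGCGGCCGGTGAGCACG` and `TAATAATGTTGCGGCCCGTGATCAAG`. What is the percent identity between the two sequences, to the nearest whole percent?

85%

4 positions differ (9, 17, 22, 25), so 22 of 26 match: 22/26 = 84.62%.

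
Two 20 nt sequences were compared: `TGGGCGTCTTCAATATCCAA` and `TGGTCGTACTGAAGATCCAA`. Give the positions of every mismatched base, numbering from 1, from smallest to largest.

4, 8, 9, 11, 14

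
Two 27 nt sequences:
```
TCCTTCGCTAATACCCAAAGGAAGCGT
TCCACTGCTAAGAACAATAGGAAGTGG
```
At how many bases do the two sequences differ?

Comparing position by position, 9 bases differ: 4 (T/A), 5 (T/C), 6 (C/T), 12 (T/G), 14 (C/A), 16 (C/A), 18 (A/T), 25 (C/T), 27 (T/G).

9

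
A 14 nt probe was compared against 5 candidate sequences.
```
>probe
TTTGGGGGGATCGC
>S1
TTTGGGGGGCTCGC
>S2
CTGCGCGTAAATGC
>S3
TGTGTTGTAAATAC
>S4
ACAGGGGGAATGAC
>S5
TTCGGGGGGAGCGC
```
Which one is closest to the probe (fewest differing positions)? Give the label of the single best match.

S1

Hamming distances to probe — S1: 1; S2: 8; S3: 8; S4: 6; S5: 2.
Smallest is S1 with 1 mismatch.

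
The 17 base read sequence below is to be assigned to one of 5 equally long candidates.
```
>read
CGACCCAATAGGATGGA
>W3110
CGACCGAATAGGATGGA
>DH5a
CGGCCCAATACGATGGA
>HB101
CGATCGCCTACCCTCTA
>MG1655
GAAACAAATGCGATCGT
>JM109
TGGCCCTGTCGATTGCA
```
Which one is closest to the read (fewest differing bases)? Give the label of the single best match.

W3110 differs at 1 base; DH5a differs at 2 bases; HB101 differs at 9 bases; MG1655 differs at 8 bases; JM109 differs at 8 bases. The closest is W3110.

W3110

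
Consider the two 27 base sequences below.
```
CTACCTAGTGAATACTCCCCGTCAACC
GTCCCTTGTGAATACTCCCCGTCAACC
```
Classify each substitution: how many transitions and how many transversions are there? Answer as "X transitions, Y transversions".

0 transitions, 3 transversions

Transitions (purine↔purine or pyrimidine↔pyrimidine): none.
Transversions (purine↔pyrimidine): 1 C→G, 3 A→C, 7 A→T.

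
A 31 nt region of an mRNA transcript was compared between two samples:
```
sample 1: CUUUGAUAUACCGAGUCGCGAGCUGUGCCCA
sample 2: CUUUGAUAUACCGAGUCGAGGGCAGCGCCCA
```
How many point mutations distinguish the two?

Comparing position by position, 4 sites differ: 19 (C/A), 21 (A/G), 24 (U/A), 26 (U/C).

4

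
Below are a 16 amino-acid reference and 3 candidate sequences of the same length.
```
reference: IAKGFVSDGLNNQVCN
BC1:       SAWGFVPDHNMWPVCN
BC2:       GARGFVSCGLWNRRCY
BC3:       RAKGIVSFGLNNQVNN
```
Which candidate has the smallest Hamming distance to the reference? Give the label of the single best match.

BC1 differs at 8 residues; BC2 differs at 7 residues; BC3 differs at 4 residues. The closest is BC3.

BC3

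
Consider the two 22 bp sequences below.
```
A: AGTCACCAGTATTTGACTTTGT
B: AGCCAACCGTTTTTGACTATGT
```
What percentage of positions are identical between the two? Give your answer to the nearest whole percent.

77%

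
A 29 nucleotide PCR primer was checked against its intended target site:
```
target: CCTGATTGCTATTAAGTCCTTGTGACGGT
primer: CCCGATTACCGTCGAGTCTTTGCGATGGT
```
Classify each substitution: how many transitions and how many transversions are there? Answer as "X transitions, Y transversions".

9 transitions, 0 transversions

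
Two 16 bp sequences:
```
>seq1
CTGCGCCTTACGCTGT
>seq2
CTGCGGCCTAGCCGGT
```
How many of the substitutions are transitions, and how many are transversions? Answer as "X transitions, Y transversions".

Transitions (purine↔purine or pyrimidine↔pyrimidine): 8 T→C.
Transversions (purine↔pyrimidine): 6 C→G, 11 C→G, 12 G→C, 14 T→G.

1 transition, 4 transversions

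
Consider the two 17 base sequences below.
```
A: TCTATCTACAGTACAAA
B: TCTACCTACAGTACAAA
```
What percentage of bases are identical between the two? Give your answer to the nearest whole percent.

94%

1 position differs (5), so 16 of 17 match: 16/17 = 94.12%.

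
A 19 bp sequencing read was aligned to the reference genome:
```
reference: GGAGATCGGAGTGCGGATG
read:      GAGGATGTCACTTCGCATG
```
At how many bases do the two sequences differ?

Comparing position by position, 8 bases differ: 2 (G/A), 3 (A/G), 7 (C/G), 8 (G/T), 9 (G/C), 11 (G/C), 13 (G/T), 16 (G/C).

8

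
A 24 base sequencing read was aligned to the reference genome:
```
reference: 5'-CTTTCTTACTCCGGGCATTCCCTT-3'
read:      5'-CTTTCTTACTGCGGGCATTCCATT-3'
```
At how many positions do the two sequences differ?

2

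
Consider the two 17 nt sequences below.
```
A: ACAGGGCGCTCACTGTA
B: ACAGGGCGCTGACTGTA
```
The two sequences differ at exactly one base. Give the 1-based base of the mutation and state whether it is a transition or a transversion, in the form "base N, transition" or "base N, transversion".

Base 11 changes C→G. C is a pyrimidine and G is a purine, so this is a transversion.

base 11, transversion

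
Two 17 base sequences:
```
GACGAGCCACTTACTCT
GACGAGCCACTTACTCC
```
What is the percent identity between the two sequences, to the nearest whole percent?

94%

Mismatch at position 17 (1-based): 1 of 17.
Identical positions: 16/17 = 94.12% → 94%.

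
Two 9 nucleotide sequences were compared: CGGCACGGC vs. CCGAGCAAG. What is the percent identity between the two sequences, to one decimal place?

33.3%

Mismatches at positions 2, 4, 5, 7, 8, 9 (1-based): 6 of 9.
Identical positions: 3/9 = 33.33% → 33.3%.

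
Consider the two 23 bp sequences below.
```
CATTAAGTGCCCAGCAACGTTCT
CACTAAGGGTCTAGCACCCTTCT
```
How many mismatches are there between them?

Mismatches (1-based): site 3: T→C; site 8: T→G; site 10: C→T; site 12: C→T; site 17: A→C; site 19: G→C.

6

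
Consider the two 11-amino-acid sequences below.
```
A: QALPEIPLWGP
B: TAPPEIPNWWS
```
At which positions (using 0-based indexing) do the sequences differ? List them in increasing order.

0, 2, 7, 9, 10

Differences at position 0 (Q→T), position 2 (L→P), position 7 (L→N), position 9 (G→W), position 10 (P→S).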